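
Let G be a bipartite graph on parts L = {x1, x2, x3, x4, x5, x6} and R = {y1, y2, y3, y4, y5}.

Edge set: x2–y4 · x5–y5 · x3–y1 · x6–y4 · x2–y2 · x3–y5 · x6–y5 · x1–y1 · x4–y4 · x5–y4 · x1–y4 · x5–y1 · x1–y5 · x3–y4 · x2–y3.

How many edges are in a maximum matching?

4

For example, pair x1→y1, x2→y3, x3→y5, x4→y4.
The set {x1, x3, x4, x5, x6} has only 3 neighbours ({y1, y4, y5}), so by Hall's theorem at most 4 of the 6 left vertices can be matched.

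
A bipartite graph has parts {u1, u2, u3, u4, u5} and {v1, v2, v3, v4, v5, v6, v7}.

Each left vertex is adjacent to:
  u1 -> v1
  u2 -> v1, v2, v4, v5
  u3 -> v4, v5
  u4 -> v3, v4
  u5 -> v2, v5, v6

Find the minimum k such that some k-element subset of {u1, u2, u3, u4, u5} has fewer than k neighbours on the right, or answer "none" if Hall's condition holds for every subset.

A matching saturating every left vertex exists, for instance u1→v1, u2→v4, u3→v5, u4→v3, u5→v2.
By Hall's marriage theorem, this means |N(S)| ≥ |S| for every subset S, so no violating subset exists.

none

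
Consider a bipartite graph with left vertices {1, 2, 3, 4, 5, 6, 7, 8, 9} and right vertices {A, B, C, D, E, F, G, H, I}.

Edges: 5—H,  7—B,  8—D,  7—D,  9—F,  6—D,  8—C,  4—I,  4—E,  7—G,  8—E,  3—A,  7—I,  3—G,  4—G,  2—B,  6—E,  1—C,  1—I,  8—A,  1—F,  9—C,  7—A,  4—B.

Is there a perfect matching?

A valid assignment of size 9: 1-C, 2-B, 3-A, 4-G, 5-H, 6-D, 7-I, 8-E, 9-F.
All 9 left vertices are covered.

Yes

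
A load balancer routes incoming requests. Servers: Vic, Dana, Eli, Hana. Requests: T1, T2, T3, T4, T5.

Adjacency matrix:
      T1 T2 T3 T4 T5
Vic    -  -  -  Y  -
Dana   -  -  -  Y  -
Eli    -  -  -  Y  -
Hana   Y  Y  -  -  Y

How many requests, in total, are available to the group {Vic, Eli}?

1

The union of neighbours of {Vic, Eli} is {T4}, which has 1 element.
Since |N(S)| = 1 < |S| = 2, Hall's condition fails for this subset.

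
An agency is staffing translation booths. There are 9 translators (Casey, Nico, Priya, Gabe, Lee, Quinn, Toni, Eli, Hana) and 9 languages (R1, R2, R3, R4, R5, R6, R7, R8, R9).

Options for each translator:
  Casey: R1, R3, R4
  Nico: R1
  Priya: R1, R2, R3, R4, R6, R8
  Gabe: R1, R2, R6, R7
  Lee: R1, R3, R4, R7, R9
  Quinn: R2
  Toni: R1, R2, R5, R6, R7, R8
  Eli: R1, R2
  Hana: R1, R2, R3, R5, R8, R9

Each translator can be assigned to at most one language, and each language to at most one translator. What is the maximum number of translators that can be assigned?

A valid assignment of size 8: Casey→R4, Nico→R1, Priya→R6, Gabe→R7, Lee→R3, Quinn→R2, Toni→R5, Hana→R9.
The set {Nico, Quinn, Eli} has only 2 neighbours ({R1, R2}), so by Hall's theorem at most 8 of the 9 translators can be matched.

8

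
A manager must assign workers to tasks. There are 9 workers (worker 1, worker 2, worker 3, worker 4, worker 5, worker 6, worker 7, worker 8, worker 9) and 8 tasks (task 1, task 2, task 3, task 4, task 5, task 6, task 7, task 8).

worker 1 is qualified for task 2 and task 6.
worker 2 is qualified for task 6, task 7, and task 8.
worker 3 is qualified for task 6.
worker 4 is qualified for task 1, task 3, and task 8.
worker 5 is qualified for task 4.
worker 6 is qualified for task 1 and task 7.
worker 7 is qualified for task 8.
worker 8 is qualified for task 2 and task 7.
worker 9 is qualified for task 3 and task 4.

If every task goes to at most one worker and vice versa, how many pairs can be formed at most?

7

For example, pair worker 1→task 2, worker 2→task 7, worker 3→task 6, worker 4→task 3, worker 5→task 4, worker 6→task 1, worker 7→task 8.
The set {worker 1, worker 2, worker 3, worker 4, worker 5, worker 6, worker 7, worker 8, worker 9} has only 7 neighbours ({task 1, task 2, task 3, task 4, task 6, task 7, task 8}), so by Hall's theorem at most 7 of the 9 workers can be matched.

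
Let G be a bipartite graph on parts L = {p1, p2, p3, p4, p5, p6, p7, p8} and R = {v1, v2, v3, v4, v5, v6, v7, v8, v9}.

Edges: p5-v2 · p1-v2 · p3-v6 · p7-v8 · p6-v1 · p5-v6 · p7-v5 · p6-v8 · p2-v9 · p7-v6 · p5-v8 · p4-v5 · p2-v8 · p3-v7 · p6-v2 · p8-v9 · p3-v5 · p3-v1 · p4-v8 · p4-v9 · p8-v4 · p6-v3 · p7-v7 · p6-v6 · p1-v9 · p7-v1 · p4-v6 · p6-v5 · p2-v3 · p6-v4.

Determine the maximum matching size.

A valid assignment of size 8: p1-v9, p2-v3, p3-v7, p4-v8, p5-v2, p6-v1, p7-v6, p8-v4.
All 8 left vertices are matched, so no larger matching exists.

8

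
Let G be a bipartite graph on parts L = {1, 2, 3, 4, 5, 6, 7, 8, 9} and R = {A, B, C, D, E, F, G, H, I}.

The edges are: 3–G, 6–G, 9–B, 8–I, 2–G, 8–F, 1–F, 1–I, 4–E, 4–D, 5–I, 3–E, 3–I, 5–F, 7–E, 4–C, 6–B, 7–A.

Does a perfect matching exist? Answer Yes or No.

The set {1, 2, 5, 6, 8, 9} has only 4 neighbours ({B, F, G, I}), so by Hall's theorem at most 7 of the 9 left vertices can be matched.
Hence no matching covers every left vertex.

No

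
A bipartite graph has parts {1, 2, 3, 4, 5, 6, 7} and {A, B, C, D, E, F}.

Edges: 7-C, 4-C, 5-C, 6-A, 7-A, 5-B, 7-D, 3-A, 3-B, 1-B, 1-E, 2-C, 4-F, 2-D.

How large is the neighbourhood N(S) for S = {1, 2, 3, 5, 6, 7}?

5

The union of neighbours of {1, 2, 3, 5, 6, 7} is {A, B, C, D, E}, which has 5 elements.
Since |N(S)| = 5 < |S| = 6, Hall's condition fails for this subset.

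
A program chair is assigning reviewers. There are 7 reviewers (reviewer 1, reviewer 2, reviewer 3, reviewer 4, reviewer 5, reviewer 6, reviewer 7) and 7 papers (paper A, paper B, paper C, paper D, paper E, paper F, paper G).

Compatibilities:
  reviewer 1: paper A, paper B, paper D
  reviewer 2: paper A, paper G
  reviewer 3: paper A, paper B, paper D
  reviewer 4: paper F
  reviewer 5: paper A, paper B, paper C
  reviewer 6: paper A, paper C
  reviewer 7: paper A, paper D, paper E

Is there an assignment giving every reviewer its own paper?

One maximum matching: reviewer 1→paper D, reviewer 2→paper G, reviewer 3→paper A, reviewer 4→paper F, reviewer 5→paper B, reviewer 6→paper C, reviewer 7→paper E.
All 7 reviewers are covered.

Yes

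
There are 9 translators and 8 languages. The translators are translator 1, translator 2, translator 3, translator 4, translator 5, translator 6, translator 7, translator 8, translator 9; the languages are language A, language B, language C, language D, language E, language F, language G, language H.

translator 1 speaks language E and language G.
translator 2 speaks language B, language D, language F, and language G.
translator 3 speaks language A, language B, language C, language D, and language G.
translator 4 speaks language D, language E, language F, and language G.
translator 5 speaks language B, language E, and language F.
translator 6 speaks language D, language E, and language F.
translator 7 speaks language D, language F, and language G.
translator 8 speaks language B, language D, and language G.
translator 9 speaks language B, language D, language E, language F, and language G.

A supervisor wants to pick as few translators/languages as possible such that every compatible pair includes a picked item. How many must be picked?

6

The 6 edges translator 1–language E, translator 2–language G, translator 3–language C, translator 4–language D, translator 5–language B, translator 6–language F form a matching, so any vertex cover needs at least 6 vertices (one per matched edge).
Conversely {translator 3, language B, language D, language E, language F, language G} meets every edge and has exactly 6 vertices, so 6 is optimal.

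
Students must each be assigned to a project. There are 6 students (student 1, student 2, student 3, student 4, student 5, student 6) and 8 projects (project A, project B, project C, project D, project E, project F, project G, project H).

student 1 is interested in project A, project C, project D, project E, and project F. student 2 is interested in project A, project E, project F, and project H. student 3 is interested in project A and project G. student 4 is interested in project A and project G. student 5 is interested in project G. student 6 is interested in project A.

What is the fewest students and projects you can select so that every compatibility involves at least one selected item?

4

The 4 edges student 1–project F, student 2–project E, student 3–project G, student 4–project A form a matching, so any vertex cover needs at least 4 vertices (one per matched edge).
Conversely {student 1, student 2, project A, project G} meets every edge and has exactly 4 vertices, so 4 is optimal.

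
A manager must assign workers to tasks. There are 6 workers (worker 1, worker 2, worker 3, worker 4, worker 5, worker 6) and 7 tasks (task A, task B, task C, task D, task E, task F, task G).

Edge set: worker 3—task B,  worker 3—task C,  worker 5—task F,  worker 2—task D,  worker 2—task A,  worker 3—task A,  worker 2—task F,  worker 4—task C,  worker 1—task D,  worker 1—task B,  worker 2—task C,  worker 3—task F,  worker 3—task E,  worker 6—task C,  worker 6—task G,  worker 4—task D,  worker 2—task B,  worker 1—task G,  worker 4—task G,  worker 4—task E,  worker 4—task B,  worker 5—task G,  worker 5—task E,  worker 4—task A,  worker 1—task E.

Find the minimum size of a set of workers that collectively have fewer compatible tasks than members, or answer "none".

A matching saturating every worker exists, for instance worker 1→task D, worker 2→task A, worker 3→task F, worker 4→task C, worker 5→task E, worker 6→task G.
By Hall's marriage theorem, this means |N(S)| ≥ |S| for every subset S, so no violating subset exists.

none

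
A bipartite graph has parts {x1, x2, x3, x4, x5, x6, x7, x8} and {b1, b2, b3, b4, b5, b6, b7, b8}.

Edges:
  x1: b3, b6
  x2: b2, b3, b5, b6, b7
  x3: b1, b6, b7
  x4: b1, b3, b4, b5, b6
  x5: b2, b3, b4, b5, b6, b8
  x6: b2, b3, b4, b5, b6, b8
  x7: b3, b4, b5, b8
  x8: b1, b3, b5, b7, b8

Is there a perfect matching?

A valid assignment of size 8: x1→b3, x2→b2, x3→b6, x4→b1, x5→b4, x6→b5, x7→b8, x8→b7.
All 8 left vertices are covered.

Yes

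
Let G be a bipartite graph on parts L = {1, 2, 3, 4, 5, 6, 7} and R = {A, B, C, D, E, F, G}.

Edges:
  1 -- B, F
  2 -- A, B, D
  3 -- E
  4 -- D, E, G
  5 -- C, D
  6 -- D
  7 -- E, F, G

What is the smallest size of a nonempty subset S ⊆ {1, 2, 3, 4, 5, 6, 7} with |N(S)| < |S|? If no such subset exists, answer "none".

none

A matching saturating every left vertex exists, for instance 1→B, 2→A, 3→E, 4→G, 5→C, 6→D, 7→F.
By Hall's marriage theorem, this means |N(S)| ≥ |S| for every subset S, so no violating subset exists.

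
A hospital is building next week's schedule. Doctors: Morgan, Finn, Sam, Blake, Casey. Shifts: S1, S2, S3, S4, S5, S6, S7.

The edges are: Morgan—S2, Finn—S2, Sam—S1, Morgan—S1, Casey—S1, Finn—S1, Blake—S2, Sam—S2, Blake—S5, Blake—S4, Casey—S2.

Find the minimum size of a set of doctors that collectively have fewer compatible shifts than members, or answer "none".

Take S = {Morgan, Finn, Sam}. Its neighbourhood is {S1, S2}, so |N(S)| = 2 < |S| = 3.
Every subset of size less than 3 has at least as many neighbours as members, so 3 is the minimum.

3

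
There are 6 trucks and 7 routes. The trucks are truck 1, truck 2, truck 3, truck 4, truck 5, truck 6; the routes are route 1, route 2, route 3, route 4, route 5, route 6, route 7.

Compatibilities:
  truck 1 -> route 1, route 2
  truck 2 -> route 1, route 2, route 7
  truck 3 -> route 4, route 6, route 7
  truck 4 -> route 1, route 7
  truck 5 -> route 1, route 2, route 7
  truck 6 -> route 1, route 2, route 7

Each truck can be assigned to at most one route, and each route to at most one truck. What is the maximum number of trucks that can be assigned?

4

For example, pair truck 1-route 1, truck 2-route 2, truck 3-route 6, truck 4-route 7.
The set {truck 1, truck 2, truck 4, truck 5, truck 6} has only 3 neighbours ({route 1, route 2, route 7}), so by Hall's theorem at most 4 of the 6 trucks can be matched.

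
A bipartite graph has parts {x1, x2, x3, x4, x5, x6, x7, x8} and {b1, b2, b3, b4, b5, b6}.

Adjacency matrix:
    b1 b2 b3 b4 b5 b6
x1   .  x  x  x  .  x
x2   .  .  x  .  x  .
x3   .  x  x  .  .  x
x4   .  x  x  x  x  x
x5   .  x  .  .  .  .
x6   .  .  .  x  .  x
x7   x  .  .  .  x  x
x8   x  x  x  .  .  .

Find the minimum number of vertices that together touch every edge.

A maximum matching has 6 edges (e.g. x1–b4, x2–b3, x3–b6, x4–b5, x5–b2, x7–b1).
By König's theorem the minimum vertex cover has the same size. One such cover is {b1, b2, b3, b4, b5, b6}.

6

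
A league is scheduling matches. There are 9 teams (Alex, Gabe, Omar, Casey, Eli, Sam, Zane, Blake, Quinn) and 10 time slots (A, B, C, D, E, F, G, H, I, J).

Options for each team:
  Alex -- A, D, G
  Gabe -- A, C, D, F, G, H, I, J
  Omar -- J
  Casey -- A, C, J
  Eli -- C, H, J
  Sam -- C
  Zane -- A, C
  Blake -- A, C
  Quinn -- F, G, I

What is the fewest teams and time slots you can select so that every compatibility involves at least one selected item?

7

{Alex, Gabe, Eli, Quinn, A, C, J} is a vertex cover of size 7: every edge has an endpoint in this set.
No smaller cover exists because Alex–D, Gabe–G, Omar–J, Casey–A, Eli–H, Sam–C, Quinn–F is a matching of size 7, and a cover must include an endpoint of each of these disjoint edges (König's theorem).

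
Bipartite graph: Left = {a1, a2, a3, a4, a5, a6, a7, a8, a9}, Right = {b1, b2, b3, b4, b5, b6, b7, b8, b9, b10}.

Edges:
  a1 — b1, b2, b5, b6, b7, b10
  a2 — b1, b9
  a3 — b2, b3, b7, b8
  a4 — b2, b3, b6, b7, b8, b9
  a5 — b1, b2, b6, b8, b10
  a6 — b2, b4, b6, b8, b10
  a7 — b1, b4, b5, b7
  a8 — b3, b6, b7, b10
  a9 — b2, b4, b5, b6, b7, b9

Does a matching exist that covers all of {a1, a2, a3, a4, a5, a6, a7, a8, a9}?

For example, pair a1→b5, a2→b9, a3→b3, a4→b8, a5→b1, a6→b2, a7→b4, a8→b6, a9→b7.
Every left vertex is matched, so this matching saturates all of them.

Yes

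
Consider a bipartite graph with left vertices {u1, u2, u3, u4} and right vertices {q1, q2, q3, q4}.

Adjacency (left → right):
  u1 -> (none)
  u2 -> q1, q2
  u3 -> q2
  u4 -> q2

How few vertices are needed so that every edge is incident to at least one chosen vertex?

{u2, q2} is a vertex cover of size 2: every edge has an endpoint in this set.
No smaller cover exists because u2–q1, u3–q2 is a matching of size 2, and a cover must include an endpoint of each of these disjoint edges (König's theorem).

2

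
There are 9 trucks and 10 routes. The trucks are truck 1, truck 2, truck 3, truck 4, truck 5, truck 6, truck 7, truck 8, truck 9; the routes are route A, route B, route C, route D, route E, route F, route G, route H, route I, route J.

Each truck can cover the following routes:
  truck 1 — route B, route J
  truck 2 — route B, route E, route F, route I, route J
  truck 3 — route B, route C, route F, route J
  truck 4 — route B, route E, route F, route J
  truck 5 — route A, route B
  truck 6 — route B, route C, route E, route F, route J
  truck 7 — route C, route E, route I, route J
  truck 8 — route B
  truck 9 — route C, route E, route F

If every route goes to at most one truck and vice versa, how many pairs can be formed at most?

7

For example, pair truck 1→route B, truck 2→route I, truck 3→route C, truck 4→route F, truck 5→route A, truck 6→route J, truck 7→route E.
The set {truck 1, truck 2, truck 3, truck 4, truck 6, truck 7, truck 8, truck 9} has only 6 neighbours ({route B, route C, route E, route F, route I, route J}), so by Hall's theorem at most 7 of the 9 trucks can be matched.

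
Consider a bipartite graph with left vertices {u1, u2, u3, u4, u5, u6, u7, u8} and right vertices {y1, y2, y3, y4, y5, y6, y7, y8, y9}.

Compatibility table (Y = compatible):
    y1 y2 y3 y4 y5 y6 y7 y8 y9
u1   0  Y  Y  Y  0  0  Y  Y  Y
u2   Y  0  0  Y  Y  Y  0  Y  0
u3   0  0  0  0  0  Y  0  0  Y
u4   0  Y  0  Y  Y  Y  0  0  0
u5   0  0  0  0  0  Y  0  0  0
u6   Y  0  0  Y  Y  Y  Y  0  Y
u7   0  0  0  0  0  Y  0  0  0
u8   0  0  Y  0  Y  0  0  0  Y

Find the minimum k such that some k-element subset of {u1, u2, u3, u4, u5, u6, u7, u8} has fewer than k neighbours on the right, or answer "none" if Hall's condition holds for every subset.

Take S = {u5, u7}. Its neighbourhood is {y6}, so |N(S)| = 1 < |S| = 2.
No single vertex violates Hall's condition since each has at least one neighbour, so 2 is the minimum.

2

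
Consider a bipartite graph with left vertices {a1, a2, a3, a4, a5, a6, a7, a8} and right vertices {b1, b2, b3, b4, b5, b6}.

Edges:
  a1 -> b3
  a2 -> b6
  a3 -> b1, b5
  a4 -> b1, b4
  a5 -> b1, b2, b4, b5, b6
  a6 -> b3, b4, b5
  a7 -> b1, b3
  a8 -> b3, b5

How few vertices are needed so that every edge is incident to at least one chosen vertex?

{a2, a5, b1, b3, b4, b5} is a vertex cover of size 6: every edge has an endpoint in this set.
No smaller cover exists because a1–b3, a2–b6, a3–b5, a4–b1, a5–b2, a6–b4 is a matching of size 6, and a cover must include an endpoint of each of these disjoint edges (König's theorem).

6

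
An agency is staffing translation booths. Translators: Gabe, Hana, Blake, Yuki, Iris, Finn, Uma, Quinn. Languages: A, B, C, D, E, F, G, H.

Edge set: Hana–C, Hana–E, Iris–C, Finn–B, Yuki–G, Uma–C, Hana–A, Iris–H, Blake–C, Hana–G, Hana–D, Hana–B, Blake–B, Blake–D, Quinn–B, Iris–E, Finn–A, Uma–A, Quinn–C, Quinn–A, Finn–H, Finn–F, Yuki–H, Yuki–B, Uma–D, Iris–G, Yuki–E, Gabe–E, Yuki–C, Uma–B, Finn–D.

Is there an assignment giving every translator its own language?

Yes

A valid assignment of size 8: Gabe-E, Hana-A, Blake-D, Yuki-H, Iris-G, Finn-F, Uma-C, Quinn-B.
Every translator is matched, so this is a perfect matching.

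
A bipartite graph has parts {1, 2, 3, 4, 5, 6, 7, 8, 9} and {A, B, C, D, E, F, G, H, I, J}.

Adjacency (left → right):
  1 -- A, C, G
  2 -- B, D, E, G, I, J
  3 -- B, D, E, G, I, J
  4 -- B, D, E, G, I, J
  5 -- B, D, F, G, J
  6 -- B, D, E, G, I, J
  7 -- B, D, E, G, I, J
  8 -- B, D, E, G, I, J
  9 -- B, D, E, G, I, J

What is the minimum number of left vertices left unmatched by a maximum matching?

A valid assignment of size 8: 1→C, 2→I, 3→B, 4→D, 5→F, 6→E, 7→G, 8→J.
The set {2, 3, 4, 6, 7, 8, 9} has only 6 neighbours ({B, D, E, G, I, J}), so by Hall's theorem at most 8 of the 9 left vertices can be matched.
That matches 8 of the 9, leaving 1 unmatched; no matching can do better.

1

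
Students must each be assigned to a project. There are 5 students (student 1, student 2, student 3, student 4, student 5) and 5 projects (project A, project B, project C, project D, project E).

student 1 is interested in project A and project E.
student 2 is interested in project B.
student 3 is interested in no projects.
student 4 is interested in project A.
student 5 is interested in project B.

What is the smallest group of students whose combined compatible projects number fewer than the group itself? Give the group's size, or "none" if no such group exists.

Take S = {student 3}. Its neighbourhood is {}, so |N(S)| = 0 < |S| = 1.

1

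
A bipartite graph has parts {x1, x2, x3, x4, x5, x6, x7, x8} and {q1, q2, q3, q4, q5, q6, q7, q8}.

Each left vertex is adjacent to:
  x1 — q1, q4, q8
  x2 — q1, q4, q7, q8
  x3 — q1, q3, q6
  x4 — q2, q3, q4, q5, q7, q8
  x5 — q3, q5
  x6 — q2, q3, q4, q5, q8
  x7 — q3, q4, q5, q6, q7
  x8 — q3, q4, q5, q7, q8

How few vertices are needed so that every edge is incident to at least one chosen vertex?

{x1, x2, x3, x4, x5, x6, x7, x8} is a vertex cover of size 8: every edge has an endpoint in this set.
No smaller cover exists because x1–q1, x2–q7, x3–q3, x4–q2, x5–q5, x6–q8, x7–q6, x8–q4 is a matching of size 8, and a cover must include an endpoint of each of these disjoint edges (König's theorem).

8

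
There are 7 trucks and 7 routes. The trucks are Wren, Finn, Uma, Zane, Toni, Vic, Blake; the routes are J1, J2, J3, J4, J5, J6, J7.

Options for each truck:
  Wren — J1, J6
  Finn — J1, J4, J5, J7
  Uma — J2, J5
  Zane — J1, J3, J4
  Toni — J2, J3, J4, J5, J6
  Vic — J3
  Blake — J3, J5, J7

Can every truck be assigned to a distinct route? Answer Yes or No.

Yes

One maximum matching: Wren-J1, Finn-J5, Uma-J2, Zane-J4, Toni-J6, Vic-J3, Blake-J7.
All 7 trucks are covered.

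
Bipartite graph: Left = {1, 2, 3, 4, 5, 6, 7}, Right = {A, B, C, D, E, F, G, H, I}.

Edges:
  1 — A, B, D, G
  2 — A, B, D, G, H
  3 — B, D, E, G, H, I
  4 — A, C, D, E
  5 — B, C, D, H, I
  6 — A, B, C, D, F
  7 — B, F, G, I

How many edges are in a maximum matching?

7

For example, pair 1→G, 2→A, 3→E, 4→C, 5→H, 6→F, 7→B.
This saturates every left vertex, so 7 is the maximum.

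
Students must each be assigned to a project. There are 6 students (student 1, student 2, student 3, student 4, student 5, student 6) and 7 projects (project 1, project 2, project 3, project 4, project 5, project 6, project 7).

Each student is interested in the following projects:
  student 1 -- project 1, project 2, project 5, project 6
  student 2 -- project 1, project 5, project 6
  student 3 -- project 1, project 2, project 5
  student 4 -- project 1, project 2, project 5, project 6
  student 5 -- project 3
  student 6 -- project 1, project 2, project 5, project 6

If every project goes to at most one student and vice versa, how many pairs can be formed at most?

For example, pair student 1→project 5, student 2→project 6, student 3→project 2, student 4→project 1, student 5→project 3.
The set {student 1, student 2, student 3, student 4, student 6} has only 4 neighbours ({project 1, project 2, project 5, project 6}), so by Hall's theorem at most 5 of the 6 students can be matched.

5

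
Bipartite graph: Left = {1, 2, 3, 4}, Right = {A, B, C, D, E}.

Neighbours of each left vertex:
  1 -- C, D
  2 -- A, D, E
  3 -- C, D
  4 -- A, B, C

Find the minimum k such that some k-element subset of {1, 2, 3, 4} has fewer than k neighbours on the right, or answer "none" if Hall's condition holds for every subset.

none

A matching saturating every left vertex exists, for instance 1→D, 2→E, 3→C, 4→B.
By Hall's marriage theorem, this means |N(S)| ≥ |S| for every subset S, so no violating subset exists.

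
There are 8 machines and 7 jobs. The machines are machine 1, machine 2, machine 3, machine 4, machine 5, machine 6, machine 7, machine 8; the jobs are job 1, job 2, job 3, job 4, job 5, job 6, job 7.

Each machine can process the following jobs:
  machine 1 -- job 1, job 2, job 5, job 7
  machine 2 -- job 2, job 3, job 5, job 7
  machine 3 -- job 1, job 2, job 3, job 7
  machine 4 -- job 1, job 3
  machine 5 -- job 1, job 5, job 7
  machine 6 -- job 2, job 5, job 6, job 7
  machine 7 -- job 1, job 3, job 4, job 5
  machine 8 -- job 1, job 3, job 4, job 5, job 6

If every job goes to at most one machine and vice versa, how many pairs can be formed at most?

A valid assignment of size 7: machine 1–job 2, machine 2–job 5, machine 3–job 7, machine 4–job 3, machine 5–job 1, machine 6–job 6, machine 7–job 4.
The set {machine 1, machine 2, machine 3, machine 4, machine 5, machine 6, machine 7, machine 8} has only 7 neighbours ({job 1, job 2, job 3, job 4, job 5, job 6, job 7}), so by Hall's theorem at most 7 of the 8 machines can be matched.

7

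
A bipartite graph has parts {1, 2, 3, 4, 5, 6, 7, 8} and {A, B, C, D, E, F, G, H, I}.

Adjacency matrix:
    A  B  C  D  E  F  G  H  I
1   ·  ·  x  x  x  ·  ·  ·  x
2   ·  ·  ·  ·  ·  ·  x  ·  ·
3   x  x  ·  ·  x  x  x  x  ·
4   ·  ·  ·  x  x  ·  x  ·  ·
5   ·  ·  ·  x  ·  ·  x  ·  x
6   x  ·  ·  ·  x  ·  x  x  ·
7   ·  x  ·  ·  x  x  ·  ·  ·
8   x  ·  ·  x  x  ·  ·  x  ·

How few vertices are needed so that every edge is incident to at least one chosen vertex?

8

The 8 edges 1–C, 2–G, 3–A, 4–D, 5–I, 6–H, 7–B, 8–E form a matching, so any vertex cover needs at least 8 vertices (one per matched edge).
Conversely {1, 2, 3, 4, 5, 6, 7, 8} meets every edge and has exactly 8 vertices, so 8 is optimal.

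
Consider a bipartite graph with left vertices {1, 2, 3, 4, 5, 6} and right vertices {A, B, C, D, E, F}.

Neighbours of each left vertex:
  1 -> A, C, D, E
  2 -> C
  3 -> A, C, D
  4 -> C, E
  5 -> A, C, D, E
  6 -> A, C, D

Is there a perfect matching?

No

The set {1, 2, 3, 4, 5, 6} has only 4 neighbours ({A, C, D, E}), so by Hall's theorem at most 4 of the 6 left vertices can be matched.
Hence no matching covers every left vertex.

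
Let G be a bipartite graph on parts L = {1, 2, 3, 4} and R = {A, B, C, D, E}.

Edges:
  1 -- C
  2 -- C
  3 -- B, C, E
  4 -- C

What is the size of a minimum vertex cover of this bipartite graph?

A maximum matching has 2 edges (e.g. 1–C, 3–B).
By König's theorem the minimum vertex cover has the same size. One such cover is {3, C}.

2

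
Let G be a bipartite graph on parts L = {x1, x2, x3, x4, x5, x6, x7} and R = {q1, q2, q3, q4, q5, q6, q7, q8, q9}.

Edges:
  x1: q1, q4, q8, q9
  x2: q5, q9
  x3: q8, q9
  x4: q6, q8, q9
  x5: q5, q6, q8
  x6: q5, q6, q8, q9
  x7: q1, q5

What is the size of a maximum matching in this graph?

6

One maximum matching: x1–q4, x2–q5, x3–q9, x4–q6, x5–q8, x7–q1.
The set {x2, x3, x4, x5, x6} has only 4 neighbours ({q5, q6, q8, q9}), so by Hall's theorem at most 6 of the 7 left vertices can be matched.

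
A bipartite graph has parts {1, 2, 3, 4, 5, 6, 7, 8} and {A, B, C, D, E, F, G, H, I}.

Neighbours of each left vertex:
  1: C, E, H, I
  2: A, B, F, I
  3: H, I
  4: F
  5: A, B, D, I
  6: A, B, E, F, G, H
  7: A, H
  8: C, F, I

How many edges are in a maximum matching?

One maximum matching: 1→E, 2→B, 3→I, 4→F, 5→A, 6→G, 7→H, 8→C.
This saturates every left vertex, so 8 is the maximum.

8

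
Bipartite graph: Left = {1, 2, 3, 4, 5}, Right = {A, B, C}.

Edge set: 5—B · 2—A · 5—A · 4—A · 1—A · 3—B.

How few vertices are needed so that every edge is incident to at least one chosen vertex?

2

A maximum matching has 2 edges (e.g. 1–A, 3–B).
By König's theorem the minimum vertex cover has the same size. One such cover is {A, B}.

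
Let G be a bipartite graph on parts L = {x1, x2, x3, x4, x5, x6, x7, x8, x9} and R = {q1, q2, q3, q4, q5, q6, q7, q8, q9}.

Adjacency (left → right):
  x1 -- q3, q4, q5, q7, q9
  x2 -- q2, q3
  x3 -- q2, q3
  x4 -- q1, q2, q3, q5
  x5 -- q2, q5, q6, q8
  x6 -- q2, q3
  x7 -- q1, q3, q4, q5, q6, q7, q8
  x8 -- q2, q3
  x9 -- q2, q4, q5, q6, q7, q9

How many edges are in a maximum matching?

7

One maximum matching: x1→q4, x2→q3, x3→q2, x4→q5, x5→q8, x7→q6, x9→q9.
The set {x2, x3, x6, x8} has only 2 neighbours ({q2, q3}), so by Hall's theorem at most 7 of the 9 left vertices can be matched.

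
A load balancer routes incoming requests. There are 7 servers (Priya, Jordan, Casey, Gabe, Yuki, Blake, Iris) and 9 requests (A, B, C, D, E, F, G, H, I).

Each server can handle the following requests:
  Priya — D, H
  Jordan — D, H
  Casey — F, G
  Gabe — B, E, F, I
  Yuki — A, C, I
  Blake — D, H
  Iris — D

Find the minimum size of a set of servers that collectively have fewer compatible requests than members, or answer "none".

Take S = {Priya, Jordan, Blake}. Its neighbourhood is {D, H}, so |N(S)| = 2 < |S| = 3.
Every subset of size less than 3 has at least as many neighbours as members, so 3 is the minimum.

3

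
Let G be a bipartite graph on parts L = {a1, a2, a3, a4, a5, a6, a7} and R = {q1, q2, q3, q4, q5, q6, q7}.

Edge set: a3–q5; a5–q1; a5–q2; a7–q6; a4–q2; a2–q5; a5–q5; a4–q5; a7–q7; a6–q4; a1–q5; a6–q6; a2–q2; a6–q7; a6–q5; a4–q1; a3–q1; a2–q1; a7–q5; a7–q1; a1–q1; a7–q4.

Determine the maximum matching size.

For example, pair a1–q1, a2–q2, a3–q5, a6–q7, a7–q6.
The set {a1, a2, a3, a4, a5} has only 3 neighbours ({q1, q2, q5}), so by Hall's theorem at most 5 of the 7 left vertices can be matched.

5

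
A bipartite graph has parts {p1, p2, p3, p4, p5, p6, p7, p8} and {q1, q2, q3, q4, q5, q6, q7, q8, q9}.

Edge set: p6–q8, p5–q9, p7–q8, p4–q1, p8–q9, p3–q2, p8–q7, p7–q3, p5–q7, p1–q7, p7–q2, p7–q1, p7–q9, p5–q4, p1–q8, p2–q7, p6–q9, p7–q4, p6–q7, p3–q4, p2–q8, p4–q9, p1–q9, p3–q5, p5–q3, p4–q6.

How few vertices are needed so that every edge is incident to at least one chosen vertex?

{p3, p4, p5, p7, q7, q8, q9} is a vertex cover of size 7: every edge has an endpoint in this set.
No smaller cover exists because p1–q9, p2–q7, p3–q2, p4–q6, p5–q3, p6–q8, p7–q4 is a matching of size 7, and a cover must include an endpoint of each of these disjoint edges (König's theorem).

7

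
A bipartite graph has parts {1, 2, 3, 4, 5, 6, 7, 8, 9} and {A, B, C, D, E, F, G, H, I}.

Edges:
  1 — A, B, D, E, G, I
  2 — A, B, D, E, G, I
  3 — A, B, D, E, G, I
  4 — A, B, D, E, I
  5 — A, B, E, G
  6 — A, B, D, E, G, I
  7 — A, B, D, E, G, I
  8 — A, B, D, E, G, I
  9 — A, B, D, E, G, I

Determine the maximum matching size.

6

For example, pair 1-A, 2-E, 3-I, 4-D, 5-B, 6-G.
The set {1, 2, 3, 4, 5, 6, 7, 8, 9} has only 6 neighbours ({A, B, D, E, G, I}), so by Hall's theorem at most 6 of the 9 left vertices can be matched.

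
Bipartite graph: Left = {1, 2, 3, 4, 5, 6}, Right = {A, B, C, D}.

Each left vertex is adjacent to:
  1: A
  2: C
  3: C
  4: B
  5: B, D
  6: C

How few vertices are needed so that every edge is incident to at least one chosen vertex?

4

The 4 edges 1–A, 2–C, 4–B, 5–D form a matching, so any vertex cover needs at least 4 vertices (one per matched edge).
Conversely {1, 4, 5, C} meets every edge and has exactly 4 vertices, so 4 is optimal.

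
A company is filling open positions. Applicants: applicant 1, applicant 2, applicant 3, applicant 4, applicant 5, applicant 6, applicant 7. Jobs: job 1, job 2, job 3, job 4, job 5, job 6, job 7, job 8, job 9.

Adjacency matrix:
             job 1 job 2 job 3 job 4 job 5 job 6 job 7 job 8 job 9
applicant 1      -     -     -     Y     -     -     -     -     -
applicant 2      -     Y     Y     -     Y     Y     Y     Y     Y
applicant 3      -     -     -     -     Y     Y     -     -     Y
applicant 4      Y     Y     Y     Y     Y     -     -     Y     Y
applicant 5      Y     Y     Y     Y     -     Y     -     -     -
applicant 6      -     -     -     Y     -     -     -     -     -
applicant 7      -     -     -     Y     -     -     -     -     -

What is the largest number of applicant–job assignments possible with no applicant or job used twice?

A valid assignment of size 5: applicant 1→job 4, applicant 2→job 5, applicant 3→job 6, applicant 4→job 9, applicant 5→job 1.
The set {applicant 1, applicant 6, applicant 7} has only 1 neighbour ({job 4}), so by Hall's theorem at most 5 of the 7 applicants can be matched.

5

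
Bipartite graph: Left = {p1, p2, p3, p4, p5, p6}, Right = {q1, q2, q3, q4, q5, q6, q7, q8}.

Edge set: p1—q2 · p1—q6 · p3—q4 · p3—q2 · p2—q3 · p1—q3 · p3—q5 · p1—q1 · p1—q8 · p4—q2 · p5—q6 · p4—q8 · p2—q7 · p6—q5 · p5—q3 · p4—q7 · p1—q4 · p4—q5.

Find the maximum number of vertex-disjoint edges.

A valid assignment of size 6: p1→q4, p2→q7, p3→q2, p4→q8, p5→q6, p6→q5.
All 6 left vertices are matched, so no larger matching exists.

6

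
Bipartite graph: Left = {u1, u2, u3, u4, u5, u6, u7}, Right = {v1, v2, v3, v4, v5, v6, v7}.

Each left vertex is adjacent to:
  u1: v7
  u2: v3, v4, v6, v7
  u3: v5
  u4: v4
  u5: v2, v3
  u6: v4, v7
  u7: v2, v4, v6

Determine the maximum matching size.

6

One maximum matching: u1–v7, u2–v6, u3–v5, u4–v4, u5–v3, u7–v2.
The set {u1, u4, u6} has only 2 neighbours ({v4, v7}), so by Hall's theorem at most 6 of the 7 left vertices can be matched.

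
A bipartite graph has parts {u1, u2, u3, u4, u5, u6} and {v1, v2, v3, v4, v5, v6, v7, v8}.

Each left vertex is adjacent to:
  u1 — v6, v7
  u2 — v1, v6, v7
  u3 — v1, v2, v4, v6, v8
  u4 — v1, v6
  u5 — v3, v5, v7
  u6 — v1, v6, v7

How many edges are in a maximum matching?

5

One maximum matching: u1-v7, u2-v1, u3-v2, u4-v6, u5-v3.
The set {u1, u2, u4, u6} has only 3 neighbours ({v1, v6, v7}), so by Hall's theorem at most 5 of the 6 left vertices can be matched.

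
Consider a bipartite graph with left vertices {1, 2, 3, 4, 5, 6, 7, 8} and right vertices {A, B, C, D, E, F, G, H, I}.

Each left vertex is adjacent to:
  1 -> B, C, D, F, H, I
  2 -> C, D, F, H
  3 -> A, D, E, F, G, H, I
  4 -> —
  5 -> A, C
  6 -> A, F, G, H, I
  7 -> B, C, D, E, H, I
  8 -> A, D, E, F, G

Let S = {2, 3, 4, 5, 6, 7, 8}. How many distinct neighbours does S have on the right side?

9

The union of neighbours of {2, 3, 4, 5, 6, 7, 8} is {A, B, C, D, E, F, G, H, I}, which has 9 elements.
Since |N(S)| = 9 ≥ |S| = 7, Hall's condition holds for this subset.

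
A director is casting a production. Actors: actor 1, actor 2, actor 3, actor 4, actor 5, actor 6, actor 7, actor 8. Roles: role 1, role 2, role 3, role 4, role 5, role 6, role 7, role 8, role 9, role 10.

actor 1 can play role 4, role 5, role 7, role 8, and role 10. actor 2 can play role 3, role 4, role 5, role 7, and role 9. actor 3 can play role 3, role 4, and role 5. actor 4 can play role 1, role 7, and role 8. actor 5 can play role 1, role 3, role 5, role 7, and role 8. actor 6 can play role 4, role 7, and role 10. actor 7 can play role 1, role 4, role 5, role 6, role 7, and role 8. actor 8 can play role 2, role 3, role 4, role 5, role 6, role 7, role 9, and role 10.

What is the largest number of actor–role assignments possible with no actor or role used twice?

A valid assignment of size 8: actor 1-role 10, actor 2-role 9, actor 3-role 5, actor 4-role 8, actor 5-role 3, actor 6-role 4, actor 7-role 1, actor 8-role 7.
This saturates every actor, so 8 is the maximum.

8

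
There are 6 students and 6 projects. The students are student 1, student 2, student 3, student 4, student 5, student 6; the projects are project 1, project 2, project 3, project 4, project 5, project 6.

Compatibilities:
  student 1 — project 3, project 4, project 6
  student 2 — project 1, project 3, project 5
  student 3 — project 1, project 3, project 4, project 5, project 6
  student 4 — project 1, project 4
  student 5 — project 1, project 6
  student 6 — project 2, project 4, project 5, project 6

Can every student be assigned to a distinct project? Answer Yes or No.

For example, pair student 1–project 6, student 2–project 3, student 3–project 5, student 4–project 4, student 5–project 1, student 6–project 2.
All 6 students are covered.

Yes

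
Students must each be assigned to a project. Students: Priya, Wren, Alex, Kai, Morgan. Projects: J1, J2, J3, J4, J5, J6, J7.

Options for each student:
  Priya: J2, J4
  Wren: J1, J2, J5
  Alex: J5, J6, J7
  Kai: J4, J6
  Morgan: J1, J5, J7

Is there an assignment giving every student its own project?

Yes

A valid assignment of size 5: Priya-J2, Wren-J5, Alex-J6, Kai-J4, Morgan-J7.
All 5 students are covered.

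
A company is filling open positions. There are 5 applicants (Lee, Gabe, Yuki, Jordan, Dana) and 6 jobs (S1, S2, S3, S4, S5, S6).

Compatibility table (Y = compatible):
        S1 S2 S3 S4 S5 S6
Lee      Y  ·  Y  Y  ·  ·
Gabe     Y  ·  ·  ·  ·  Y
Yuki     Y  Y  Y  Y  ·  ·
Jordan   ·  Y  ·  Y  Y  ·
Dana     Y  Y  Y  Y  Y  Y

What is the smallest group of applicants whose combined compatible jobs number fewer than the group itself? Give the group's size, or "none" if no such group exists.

A matching saturating every applicant exists, for instance Lee→S1, Gabe→S6, Yuki→S3, Jordan→S4, Dana→S2.
By Hall's marriage theorem, this means |N(S)| ≥ |S| for every subset S, so no violating subset exists.

none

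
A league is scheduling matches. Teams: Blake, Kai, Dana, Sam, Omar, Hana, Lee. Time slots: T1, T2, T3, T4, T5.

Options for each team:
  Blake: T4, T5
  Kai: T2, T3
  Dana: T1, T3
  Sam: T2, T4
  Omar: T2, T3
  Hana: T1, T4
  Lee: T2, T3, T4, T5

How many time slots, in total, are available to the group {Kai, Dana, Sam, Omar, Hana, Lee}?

The union of neighbours of {Kai, Dana, Sam, Omar, Hana, Lee} is {T1, T2, T3, T4, T5}, which has 5 elements.
Since |N(S)| = 5 < |S| = 6, Hall's condition fails for this subset.

5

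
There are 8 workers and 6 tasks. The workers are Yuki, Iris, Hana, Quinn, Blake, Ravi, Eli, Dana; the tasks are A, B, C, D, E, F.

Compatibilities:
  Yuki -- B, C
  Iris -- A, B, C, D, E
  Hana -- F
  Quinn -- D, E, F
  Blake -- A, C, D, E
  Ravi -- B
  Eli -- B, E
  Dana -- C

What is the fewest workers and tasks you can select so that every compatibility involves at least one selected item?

The 6 edges Yuki–C, Iris–A, Hana–F, Quinn–D, Blake–E, Ravi–B form a matching, so any vertex cover needs at least 6 vertices (one per matched edge).
Conversely {A, B, C, D, E, F} meets every edge and has exactly 6 vertices, so 6 is optimal.

6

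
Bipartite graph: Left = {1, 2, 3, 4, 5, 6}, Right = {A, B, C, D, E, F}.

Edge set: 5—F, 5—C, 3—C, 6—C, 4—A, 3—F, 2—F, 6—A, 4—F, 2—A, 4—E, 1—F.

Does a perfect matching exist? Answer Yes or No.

No

The set {1, 2, 3, 5, 6} has only 3 neighbours ({A, C, F}), so by Hall's theorem at most 4 of the 6 left vertices can be matched.
Hence no matching covers every left vertex.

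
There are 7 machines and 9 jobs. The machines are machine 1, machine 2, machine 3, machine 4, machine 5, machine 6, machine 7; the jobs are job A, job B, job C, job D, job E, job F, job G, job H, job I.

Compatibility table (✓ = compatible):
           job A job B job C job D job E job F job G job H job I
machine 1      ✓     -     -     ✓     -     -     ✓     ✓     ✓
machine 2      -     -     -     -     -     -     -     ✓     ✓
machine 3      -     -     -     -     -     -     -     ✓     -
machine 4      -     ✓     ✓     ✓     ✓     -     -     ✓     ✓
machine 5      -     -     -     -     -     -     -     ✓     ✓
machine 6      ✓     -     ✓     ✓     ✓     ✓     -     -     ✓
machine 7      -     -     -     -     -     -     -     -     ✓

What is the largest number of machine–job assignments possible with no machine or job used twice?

A valid assignment of size 5: machine 1–job G, machine 2–job I, machine 3–job H, machine 4–job D, machine 6–job F.
The set {machine 2, machine 3, machine 5, machine 7} has only 2 neighbours ({job H, job I}), so by Hall's theorem at most 5 of the 7 machines can be matched.

5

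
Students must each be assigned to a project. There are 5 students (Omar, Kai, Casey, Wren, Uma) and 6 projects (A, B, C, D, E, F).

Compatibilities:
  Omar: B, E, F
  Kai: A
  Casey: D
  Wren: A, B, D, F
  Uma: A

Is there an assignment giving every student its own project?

The set {Kai, Uma} has only 1 neighbour ({A}), so by Hall's theorem at most 4 of the 5 students can be matched.
Hence no matching covers every student.

No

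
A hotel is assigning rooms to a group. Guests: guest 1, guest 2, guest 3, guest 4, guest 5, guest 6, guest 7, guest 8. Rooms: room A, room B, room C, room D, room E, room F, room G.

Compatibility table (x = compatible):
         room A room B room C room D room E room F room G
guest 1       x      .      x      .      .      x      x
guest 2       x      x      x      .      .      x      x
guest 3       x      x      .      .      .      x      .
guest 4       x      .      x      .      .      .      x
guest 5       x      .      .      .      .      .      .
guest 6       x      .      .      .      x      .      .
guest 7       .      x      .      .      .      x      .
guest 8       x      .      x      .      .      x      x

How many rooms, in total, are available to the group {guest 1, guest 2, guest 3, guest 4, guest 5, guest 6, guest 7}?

The union of neighbours of {guest 1, guest 2, guest 3, guest 4, guest 5, guest 6, guest 7} is {room A, room B, room C, room E, room F, room G}, which has 6 elements.
Since |N(S)| = 6 < |S| = 7, Hall's condition fails for this subset.

6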